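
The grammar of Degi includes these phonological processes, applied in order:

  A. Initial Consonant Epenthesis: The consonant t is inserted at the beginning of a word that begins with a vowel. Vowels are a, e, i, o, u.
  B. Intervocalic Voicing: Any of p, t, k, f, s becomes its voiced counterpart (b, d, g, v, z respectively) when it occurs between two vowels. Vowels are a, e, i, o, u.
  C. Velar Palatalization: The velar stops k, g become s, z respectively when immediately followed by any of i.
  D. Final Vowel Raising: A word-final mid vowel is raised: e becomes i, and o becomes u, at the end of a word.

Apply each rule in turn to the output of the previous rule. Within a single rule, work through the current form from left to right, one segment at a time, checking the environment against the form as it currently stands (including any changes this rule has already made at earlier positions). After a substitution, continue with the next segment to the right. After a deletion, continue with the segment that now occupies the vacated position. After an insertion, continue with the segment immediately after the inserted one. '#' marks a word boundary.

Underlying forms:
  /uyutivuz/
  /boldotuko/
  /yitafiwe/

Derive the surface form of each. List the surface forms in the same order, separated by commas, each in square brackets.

[tuyudivuz], [boldodugu], [yidaviwi]

/uyutivuz/:
  A Initial Consonant Epenthesis: [uyutivuz] → [tuyutivuz]
  B Intervocalic Voicing: [tuyutivuz] → [tuyudivuz]
  C Velar Palatalization: no change — [tuyudivuz]
  D Final Vowel Raising: no change — [tuyudivuz]
/boldotuko/:
  A Initial Consonant Epenthesis: no change — [boldotuko]
  B Intervocalic Voicing: [boldotuko] → [boldodugo]
  C Velar Palatalization: no change — [boldodugo]
  D Final Vowel Raising: [boldodugo] → [boldodugu]
/yitafiwe/:
  A Initial Consonant Epenthesis: no change — [yitafiwe]
  B Intervocalic Voicing: [yitafiwe] → [yidaviwe]
  C Velar Palatalization: no change — [yidaviwe]
  D Final Vowel Raising: [yidaviwe] → [yidaviwi]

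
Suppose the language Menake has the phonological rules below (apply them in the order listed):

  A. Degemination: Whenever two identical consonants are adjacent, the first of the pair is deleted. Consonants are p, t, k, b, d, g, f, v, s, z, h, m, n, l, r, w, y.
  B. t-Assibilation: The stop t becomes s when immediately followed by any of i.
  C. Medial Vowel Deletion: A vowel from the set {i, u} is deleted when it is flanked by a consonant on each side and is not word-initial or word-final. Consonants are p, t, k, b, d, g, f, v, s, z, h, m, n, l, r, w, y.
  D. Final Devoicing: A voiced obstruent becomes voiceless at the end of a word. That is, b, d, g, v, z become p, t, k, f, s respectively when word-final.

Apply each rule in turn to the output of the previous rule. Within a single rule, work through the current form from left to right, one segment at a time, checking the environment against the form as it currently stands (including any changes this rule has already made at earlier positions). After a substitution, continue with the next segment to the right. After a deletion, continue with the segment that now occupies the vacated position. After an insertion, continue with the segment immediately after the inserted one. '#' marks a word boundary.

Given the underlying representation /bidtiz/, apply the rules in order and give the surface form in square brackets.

[bdss]

A Degemination: no change — [bidtiz]
B t-Assibilation: [bidtiz] → [bidsiz]
C Medial Vowel Deletion: [bidsiz] → [bdsz]
D Final Devoicing: [bdsz] → [bdss]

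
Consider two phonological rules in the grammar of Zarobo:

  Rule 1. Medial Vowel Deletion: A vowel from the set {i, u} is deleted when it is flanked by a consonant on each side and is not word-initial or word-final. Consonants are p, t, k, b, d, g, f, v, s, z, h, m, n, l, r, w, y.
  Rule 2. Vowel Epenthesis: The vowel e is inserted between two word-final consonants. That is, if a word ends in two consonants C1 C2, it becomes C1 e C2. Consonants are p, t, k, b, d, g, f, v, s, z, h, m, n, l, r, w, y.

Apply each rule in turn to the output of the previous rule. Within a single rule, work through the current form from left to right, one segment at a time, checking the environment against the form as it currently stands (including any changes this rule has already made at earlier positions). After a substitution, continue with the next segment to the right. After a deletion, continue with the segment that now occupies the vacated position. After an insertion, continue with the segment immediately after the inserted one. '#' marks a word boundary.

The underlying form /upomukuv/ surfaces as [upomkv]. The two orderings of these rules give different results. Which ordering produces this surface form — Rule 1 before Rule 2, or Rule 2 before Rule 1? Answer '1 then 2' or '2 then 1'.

Order 1 then 2:
  1 Medial Vowel Deletion: [upomukuv] → [upomkv]
  2 Vowel Epenthesis: [upomkv] → [upomkev]
  result: [upomkev]
Order 2 then 1:
  2 Vowel Epenthesis: no change — [upomukuv]
  1 Medial Vowel Deletion: [upomukuv] → [upomkv]
  result: [upomkv]

2 then 1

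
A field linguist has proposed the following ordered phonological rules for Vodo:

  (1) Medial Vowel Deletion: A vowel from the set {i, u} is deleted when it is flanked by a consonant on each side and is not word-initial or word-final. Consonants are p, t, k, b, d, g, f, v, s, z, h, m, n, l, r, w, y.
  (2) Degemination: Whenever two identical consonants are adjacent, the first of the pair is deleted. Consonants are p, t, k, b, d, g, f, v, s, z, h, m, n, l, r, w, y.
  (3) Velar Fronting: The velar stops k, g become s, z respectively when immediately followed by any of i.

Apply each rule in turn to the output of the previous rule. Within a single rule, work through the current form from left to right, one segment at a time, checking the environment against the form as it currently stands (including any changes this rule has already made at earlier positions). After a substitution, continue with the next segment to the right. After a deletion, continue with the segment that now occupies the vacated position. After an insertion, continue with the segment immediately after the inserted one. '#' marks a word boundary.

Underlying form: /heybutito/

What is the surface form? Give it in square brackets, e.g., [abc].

(1) Medial Vowel Deletion: [heybutito] → [heybtto]
(2) Degemination: [heybtto] → [heybto]
(3) Velar Fronting: no change — [heybto]

[heybto]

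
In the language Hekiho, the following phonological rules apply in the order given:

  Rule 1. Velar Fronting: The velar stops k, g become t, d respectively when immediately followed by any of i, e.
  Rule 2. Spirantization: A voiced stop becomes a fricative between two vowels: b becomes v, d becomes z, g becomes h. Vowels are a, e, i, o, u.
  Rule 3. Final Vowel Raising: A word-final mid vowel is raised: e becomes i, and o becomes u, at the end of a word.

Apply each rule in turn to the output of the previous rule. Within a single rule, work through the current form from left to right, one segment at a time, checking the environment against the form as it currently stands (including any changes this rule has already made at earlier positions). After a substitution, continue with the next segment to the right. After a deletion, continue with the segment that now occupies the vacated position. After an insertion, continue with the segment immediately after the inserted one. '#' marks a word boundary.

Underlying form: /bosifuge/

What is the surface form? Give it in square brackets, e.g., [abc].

Rule 1 Velar Fronting: [bosifuge] → [bosifude]
Rule 2 Spirantization: [bosifude] → [bosifuze]
Rule 3 Final Vowel Raising: [bosifuze] → [bosifuzi]

[bosifuzi]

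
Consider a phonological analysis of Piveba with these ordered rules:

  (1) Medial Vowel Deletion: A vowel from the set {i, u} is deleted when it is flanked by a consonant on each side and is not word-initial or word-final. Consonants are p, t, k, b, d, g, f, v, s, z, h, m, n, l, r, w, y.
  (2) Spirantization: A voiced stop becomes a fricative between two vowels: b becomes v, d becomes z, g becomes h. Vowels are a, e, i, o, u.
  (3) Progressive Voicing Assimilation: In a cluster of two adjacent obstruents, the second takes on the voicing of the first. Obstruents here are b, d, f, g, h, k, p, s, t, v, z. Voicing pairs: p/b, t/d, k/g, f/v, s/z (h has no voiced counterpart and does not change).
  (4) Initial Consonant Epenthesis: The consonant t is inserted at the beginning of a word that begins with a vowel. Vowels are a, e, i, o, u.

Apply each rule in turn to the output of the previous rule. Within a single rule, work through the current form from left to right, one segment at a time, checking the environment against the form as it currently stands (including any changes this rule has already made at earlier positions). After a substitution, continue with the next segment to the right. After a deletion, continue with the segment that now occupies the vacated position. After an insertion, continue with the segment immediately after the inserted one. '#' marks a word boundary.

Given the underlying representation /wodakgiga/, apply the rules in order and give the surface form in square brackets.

(1) Medial Vowel Deletion: [wodakgiga] → [wodakgga]
(2) Spirantization: [wodakgga] → [wozakgga]
(3) Progressive Voicing Assimilation: [wozakgga] → [wozakkka]
(4) Initial Consonant Epenthesis: no change — [wozakkka]

[wozakkka]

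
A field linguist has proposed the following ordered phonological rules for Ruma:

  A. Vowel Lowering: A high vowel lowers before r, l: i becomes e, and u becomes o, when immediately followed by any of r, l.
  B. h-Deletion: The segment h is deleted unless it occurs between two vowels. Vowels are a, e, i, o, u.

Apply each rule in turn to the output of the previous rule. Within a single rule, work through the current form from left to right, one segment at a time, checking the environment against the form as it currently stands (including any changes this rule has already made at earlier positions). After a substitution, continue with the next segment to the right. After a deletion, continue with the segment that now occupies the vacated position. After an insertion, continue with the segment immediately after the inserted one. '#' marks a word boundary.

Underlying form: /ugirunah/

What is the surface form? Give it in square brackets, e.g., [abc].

[ugeruna]

A Vowel Lowering: [ugirunah] → [ugerunah]
B h-Deletion: [ugerunah] → [ugeruna]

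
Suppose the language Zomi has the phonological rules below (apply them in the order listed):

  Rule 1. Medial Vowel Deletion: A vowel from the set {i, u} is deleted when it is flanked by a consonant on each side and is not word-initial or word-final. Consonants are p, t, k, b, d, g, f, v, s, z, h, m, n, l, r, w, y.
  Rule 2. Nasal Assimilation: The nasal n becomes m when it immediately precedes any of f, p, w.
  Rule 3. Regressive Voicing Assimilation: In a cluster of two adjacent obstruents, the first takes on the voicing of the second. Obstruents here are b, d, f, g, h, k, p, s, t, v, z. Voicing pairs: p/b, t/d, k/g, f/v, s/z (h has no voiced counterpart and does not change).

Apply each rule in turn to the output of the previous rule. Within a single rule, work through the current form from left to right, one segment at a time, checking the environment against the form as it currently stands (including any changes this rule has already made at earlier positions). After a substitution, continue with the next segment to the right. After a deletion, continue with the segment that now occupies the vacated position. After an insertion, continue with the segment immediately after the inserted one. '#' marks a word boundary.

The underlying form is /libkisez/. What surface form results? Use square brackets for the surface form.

[lpksez]

Rule 1 Medial Vowel Deletion: [libkisez] → [lbksez]
Rule 2 Nasal Assimilation: no change — [lbksez]
Rule 3 Regressive Voicing Assimilation: [lbksez] → [lpksez]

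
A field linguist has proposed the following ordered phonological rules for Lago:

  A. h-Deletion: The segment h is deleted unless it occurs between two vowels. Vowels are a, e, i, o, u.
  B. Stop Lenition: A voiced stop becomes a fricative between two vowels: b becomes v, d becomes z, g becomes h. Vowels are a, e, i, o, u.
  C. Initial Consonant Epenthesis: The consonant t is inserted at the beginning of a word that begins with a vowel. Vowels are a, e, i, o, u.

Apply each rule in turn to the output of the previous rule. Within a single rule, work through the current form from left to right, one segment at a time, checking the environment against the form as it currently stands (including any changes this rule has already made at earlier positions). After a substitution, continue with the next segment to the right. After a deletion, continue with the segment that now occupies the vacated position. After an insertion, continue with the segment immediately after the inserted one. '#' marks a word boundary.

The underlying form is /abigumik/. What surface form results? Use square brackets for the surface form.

A h-Deletion: no change — [abigumik]
B Stop Lenition: [abigumik] → [avihumik]
C Initial Consonant Epenthesis: [avihumik] → [tavihumik]

[tavihumik]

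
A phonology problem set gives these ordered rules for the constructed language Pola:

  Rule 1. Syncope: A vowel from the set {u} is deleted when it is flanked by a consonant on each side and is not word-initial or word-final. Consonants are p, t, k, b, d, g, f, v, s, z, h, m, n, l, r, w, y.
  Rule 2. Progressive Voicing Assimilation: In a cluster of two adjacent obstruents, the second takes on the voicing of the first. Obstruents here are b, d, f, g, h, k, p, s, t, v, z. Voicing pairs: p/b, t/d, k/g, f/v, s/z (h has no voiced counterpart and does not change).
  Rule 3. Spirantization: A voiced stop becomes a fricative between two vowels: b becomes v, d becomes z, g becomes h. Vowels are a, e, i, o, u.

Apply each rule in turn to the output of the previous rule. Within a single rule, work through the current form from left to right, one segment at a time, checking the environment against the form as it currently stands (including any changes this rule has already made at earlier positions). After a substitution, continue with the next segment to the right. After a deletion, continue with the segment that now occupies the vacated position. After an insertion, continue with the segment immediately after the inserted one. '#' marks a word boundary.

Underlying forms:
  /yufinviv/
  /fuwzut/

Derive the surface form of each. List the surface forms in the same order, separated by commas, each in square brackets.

/yufinviv/:
  Rule 1 Syncope: [yufinviv] → [yfinviv]
  Rule 2 Progressive Voicing Assimilation: no change — [yfinviv]
  Rule 3 Spirantization: no change — [yfinviv]
/fuwzut/:
  Rule 1 Syncope: [fuwzut] → [fwzt]
  Rule 2 Progressive Voicing Assimilation: [fwzt] → [fwzd]
  Rule 3 Spirantization: no change — [fwzd]

[yfinviv], [fwzd]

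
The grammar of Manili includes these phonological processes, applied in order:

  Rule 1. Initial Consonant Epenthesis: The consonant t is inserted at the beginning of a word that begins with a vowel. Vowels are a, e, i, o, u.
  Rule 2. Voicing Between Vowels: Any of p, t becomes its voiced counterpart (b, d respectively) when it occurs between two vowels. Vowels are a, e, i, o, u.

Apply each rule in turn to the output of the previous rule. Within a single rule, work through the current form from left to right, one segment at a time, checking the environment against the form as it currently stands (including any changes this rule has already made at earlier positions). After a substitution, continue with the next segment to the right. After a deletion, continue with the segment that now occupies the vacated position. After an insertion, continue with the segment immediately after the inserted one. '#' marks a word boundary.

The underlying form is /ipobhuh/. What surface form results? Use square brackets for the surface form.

Rule 1 Initial Consonant Epenthesis: [ipobhuh] → [tipobhuh]
Rule 2 Voicing Between Vowels: [tipobhuh] → [tibobhuh]

[tibobhuh]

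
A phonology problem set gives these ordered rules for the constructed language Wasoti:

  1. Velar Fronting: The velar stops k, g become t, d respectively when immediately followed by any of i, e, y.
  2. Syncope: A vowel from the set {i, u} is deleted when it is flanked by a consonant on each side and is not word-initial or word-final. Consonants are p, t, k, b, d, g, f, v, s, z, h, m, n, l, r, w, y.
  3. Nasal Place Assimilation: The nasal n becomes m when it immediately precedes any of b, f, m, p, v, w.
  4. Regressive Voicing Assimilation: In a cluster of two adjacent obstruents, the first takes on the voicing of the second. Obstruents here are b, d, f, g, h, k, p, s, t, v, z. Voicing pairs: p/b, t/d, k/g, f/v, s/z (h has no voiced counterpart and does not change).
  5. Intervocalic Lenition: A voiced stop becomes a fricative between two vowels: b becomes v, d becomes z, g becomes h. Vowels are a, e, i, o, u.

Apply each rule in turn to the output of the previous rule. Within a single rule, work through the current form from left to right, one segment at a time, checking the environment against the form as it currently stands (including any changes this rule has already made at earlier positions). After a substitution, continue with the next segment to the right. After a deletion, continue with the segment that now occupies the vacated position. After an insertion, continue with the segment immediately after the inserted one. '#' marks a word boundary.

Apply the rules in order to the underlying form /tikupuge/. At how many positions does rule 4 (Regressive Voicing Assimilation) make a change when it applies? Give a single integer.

1 Velar Fronting: [tikupuge] → [tikupude]
2 Syncope: [tikupude] → [tkpde]
3 Nasal Place Assimilation: no change — [tkpde]
4 Regressive Voicing Assimilation: [tkpde] → [tkbde]
5 Intervocalic Lenition: no change — [tkbde]
Rule 4 changed 1 position(s).

1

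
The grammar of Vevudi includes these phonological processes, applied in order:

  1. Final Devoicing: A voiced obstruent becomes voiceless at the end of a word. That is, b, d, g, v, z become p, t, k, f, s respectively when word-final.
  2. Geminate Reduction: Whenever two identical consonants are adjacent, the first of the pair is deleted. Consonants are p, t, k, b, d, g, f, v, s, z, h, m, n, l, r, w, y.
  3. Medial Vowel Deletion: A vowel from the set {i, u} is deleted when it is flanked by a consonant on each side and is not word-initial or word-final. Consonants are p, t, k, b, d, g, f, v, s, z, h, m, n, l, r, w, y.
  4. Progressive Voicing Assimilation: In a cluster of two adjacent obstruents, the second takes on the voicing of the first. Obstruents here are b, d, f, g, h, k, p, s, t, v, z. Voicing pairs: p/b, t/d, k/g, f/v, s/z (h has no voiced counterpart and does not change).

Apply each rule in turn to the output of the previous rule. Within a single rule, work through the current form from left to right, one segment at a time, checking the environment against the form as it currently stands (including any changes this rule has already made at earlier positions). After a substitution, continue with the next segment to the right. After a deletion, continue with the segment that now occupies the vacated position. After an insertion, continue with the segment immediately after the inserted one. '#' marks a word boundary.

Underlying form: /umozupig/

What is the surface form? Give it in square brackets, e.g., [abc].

1 Final Devoicing: [umozupig] → [umozupik]
2 Geminate Reduction: no change — [umozupik]
3 Medial Vowel Deletion: [umozupik] → [umozpk]
4 Progressive Voicing Assimilation: [umozpk] → [umozbg]

[umozbg]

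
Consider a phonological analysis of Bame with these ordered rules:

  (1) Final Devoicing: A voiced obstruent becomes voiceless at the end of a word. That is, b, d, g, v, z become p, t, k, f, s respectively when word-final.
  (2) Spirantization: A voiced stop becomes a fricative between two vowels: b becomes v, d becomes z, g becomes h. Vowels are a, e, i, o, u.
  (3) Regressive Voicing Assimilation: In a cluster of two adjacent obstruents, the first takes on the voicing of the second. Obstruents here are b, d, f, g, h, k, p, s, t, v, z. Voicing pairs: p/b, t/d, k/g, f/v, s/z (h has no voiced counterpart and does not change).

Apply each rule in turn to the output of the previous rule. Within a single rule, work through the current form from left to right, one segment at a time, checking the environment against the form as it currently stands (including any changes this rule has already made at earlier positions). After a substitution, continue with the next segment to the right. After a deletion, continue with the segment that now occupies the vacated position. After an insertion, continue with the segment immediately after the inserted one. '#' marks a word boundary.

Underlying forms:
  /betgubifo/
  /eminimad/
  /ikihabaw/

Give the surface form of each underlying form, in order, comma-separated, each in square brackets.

[bedguvifo], [eminimat], [ikihavaw]

/betgubifo/:
  (1) Final Devoicing: no change — [betgubifo]
  (2) Spirantization: [betgubifo] → [betguvifo]
  (3) Regressive Voicing Assimilation: [betguvifo] → [bedguvifo]
/eminimad/:
  (1) Final Devoicing: [eminimad] → [eminimat]
  (2) Spirantization: no change — [eminimat]
  (3) Regressive Voicing Assimilation: no change — [eminimat]
/ikihabaw/:
  (1) Final Devoicing: no change — [ikihabaw]
  (2) Spirantization: [ikihabaw] → [ikihavaw]
  (3) Regressive Voicing Assimilation: no change — [ikihavaw]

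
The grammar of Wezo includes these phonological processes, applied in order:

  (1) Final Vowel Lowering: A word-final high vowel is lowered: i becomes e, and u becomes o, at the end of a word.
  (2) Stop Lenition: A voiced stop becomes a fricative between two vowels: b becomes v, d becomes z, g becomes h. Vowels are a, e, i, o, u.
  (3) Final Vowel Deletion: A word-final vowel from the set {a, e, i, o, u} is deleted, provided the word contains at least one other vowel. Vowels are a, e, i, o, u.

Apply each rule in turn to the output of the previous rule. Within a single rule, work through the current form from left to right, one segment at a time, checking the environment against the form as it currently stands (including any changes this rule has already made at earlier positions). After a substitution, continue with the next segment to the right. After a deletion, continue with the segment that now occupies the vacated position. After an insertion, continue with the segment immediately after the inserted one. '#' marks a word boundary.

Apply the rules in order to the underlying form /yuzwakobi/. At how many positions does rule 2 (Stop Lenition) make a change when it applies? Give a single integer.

(1) Final Vowel Lowering: [yuzwakobi] → [yuzwakobe]
(2) Stop Lenition: [yuzwakobe] → [yuzwakove]
(3) Final Vowel Deletion: [yuzwakove] → [yuzwakov]
Rule 2 changed 1 position(s).

1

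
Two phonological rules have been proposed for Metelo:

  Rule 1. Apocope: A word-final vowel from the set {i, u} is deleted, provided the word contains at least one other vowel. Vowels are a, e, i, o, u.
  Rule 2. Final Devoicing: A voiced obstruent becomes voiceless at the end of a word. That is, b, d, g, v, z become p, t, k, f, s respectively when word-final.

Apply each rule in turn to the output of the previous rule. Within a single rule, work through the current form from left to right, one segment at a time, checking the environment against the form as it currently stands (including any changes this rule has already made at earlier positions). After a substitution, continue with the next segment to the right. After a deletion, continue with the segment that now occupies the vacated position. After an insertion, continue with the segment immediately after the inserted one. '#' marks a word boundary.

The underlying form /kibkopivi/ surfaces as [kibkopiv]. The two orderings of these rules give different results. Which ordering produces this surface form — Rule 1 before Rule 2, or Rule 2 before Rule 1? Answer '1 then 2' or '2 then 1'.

2 then 1

Order 1 then 2:
  1 Apocope: [kibkopivi] → [kibkopiv]
  2 Final Devoicing: [kibkopiv] → [kibkopif]
  result: [kibkopif]
Order 2 then 1:
  2 Final Devoicing: no change — [kibkopivi]
  1 Apocope: [kibkopivi] → [kibkopiv]
  result: [kibkopiv]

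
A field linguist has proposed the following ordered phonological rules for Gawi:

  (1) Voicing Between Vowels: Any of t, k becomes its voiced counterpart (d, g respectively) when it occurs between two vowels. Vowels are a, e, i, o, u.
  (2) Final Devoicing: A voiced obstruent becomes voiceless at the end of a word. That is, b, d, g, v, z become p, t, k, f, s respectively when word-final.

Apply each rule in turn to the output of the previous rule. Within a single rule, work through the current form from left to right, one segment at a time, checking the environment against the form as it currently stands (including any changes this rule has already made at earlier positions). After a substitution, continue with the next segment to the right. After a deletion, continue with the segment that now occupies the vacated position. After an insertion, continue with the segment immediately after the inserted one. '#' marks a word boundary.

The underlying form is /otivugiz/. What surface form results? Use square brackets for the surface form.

(1) Voicing Between Vowels: [otivugiz] → [odivugiz]
(2) Final Devoicing: [odivugiz] → [odivugis]

[odivugis]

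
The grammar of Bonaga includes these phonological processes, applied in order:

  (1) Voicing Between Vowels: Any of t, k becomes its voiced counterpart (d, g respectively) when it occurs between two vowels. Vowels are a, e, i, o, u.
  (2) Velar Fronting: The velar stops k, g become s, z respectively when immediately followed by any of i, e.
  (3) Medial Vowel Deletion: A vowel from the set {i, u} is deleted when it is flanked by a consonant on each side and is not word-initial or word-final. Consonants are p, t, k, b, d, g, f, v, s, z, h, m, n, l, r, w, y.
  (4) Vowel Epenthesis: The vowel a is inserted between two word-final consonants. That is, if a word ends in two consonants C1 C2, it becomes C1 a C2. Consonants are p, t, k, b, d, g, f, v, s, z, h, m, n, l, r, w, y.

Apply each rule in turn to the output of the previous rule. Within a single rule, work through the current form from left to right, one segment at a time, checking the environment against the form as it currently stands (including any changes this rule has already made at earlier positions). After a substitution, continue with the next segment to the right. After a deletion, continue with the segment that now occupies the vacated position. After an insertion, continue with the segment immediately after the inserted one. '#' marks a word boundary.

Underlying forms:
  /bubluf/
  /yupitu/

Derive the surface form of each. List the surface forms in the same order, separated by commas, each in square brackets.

/bubluf/:
  (1) Voicing Between Vowels: no change — [bubluf]
  (2) Velar Fronting: no change — [bubluf]
  (3) Medial Vowel Deletion: [bubluf] → [bblf]
  (4) Vowel Epenthesis: [bblf] → [bblaf]
/yupitu/:
  (1) Voicing Between Vowels: [yupitu] → [yupidu]
  (2) Velar Fronting: no change — [yupidu]
  (3) Medial Vowel Deletion: [yupidu] → [ypdu]
  (4) Vowel Epenthesis: no change — [ypdu]

[bblaf], [ypdu]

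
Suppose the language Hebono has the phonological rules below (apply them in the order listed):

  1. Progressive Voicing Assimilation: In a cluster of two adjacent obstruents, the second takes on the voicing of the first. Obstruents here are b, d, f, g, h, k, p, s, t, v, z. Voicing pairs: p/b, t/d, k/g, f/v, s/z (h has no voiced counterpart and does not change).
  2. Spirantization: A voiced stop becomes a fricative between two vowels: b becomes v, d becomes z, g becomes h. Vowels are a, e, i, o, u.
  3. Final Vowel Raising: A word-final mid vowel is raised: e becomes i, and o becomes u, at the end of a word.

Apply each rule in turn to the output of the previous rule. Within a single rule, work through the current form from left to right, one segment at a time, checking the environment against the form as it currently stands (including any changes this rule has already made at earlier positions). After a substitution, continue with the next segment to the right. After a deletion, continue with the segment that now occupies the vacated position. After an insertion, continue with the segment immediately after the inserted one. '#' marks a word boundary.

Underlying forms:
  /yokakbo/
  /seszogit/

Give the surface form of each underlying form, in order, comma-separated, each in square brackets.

[yokakpu], [sessohit]

/yokakbo/:
  1 Progressive Voicing Assimilation: [yokakbo] → [yokakpo]
  2 Spirantization: no change — [yokakpo]
  3 Final Vowel Raising: [yokakpo] → [yokakpu]
/seszogit/:
  1 Progressive Voicing Assimilation: [seszogit] → [sessogit]
  2 Spirantization: [sessogit] → [sessohit]
  3 Final Vowel Raising: no change — [sessohit]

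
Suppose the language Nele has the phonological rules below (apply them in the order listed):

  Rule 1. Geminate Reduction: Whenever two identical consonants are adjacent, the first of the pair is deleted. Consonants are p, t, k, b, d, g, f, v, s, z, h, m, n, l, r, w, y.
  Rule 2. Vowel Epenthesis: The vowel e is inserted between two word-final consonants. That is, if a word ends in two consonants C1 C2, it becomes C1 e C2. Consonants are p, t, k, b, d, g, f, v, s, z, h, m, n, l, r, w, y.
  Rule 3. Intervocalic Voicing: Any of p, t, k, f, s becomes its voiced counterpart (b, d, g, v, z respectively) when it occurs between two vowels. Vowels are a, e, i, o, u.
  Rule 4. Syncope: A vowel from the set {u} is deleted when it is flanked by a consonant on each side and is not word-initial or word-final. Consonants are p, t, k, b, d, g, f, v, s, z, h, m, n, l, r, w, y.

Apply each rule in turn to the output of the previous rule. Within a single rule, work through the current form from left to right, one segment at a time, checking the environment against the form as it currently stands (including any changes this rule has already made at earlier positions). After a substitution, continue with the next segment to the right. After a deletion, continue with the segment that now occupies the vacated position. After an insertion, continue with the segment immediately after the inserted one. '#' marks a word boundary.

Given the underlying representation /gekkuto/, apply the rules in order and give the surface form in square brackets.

[gegdo]

Rule 1 Geminate Reduction: [gekkuto] → [gekuto]
Rule 2 Vowel Epenthesis: no change — [gekuto]
Rule 3 Intervocalic Voicing: [gekuto] → [gegudo]
Rule 4 Syncope: [gegudo] → [gegdo]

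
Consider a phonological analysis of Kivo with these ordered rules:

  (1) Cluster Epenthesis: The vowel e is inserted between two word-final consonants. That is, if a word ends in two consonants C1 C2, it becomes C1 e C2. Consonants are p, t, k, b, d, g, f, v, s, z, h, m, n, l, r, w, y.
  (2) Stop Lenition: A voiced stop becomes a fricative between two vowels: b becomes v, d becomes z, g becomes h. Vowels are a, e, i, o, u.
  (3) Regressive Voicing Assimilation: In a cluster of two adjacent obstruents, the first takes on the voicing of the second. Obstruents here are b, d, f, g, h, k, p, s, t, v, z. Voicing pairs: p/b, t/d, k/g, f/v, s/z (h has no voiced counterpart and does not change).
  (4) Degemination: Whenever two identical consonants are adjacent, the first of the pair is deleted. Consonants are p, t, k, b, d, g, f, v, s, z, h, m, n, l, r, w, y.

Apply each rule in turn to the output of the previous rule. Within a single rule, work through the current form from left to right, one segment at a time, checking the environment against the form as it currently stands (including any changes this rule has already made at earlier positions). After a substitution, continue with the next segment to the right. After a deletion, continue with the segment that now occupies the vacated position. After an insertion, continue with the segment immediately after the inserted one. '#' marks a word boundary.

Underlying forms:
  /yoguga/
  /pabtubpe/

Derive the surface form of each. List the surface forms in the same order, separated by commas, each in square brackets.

/yoguga/:
  (1) Cluster Epenthesis: no change — [yoguga]
  (2) Stop Lenition: [yoguga] → [yohuha]
  (3) Regressive Voicing Assimilation: no change — [yohuha]
  (4) Degemination: no change — [yohuha]
/pabtubpe/:
  (1) Cluster Epenthesis: no change — [pabtubpe]
  (2) Stop Lenition: no change — [pabtubpe]
  (3) Regressive Voicing Assimilation: [pabtubpe] → [paptuppe]
  (4) Degemination: [paptuppe] → [paptupe]

[yohuha], [paptupe]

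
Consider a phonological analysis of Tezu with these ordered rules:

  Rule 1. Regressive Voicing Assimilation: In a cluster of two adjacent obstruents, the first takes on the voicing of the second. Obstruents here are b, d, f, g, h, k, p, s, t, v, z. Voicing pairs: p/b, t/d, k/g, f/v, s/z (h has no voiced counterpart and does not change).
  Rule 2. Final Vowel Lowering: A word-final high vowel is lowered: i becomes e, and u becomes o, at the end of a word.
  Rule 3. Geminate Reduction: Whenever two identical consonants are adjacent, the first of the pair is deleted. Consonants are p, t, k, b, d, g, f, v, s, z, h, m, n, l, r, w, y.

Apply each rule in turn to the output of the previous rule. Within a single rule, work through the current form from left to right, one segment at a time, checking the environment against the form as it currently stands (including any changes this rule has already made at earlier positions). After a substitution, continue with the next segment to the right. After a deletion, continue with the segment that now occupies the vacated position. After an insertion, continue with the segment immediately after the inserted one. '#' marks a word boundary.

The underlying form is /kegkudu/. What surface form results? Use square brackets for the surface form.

Rule 1 Regressive Voicing Assimilation: [kegkudu] → [kekkudu]
Rule 2 Final Vowel Lowering: [kekkudu] → [kekkudo]
Rule 3 Geminate Reduction: [kekkudo] → [kekudo]

[kekudo]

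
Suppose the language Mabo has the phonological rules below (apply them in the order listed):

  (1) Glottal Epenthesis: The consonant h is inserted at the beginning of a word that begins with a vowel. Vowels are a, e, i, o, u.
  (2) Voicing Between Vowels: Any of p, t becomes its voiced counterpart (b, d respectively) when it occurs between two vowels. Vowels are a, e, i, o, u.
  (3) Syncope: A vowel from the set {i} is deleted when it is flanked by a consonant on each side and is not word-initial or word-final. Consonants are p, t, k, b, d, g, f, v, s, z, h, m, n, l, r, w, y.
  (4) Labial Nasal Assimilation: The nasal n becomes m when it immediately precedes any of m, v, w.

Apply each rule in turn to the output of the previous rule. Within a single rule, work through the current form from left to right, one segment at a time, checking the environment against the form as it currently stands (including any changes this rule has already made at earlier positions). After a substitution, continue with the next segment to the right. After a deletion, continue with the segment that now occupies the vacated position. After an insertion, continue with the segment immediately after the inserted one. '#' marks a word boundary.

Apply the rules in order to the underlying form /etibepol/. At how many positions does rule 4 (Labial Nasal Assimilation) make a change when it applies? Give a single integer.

0

(1) Glottal Epenthesis: [etibepol] → [hetibepol]
(2) Voicing Between Vowels: [hetibepol] → [hedibebol]
(3) Syncope: [hedibebol] → [hedbebol]
(4) Labial Nasal Assimilation: no change — [hedbebol]
Rule 4 changed 0 position(s).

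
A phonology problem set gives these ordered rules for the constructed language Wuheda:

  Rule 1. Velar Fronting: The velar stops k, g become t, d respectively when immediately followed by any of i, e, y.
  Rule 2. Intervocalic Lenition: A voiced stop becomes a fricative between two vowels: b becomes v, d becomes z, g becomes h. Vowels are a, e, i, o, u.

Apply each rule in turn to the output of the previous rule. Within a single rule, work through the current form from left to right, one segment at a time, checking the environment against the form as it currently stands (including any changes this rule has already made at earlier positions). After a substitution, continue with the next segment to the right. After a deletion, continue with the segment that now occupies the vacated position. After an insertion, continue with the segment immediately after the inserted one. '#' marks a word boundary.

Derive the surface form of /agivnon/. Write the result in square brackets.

[azivnon]

Rule 1 Velar Fronting: [agivnon] → [adivnon]
Rule 2 Intervocalic Lenition: [adivnon] → [azivnon]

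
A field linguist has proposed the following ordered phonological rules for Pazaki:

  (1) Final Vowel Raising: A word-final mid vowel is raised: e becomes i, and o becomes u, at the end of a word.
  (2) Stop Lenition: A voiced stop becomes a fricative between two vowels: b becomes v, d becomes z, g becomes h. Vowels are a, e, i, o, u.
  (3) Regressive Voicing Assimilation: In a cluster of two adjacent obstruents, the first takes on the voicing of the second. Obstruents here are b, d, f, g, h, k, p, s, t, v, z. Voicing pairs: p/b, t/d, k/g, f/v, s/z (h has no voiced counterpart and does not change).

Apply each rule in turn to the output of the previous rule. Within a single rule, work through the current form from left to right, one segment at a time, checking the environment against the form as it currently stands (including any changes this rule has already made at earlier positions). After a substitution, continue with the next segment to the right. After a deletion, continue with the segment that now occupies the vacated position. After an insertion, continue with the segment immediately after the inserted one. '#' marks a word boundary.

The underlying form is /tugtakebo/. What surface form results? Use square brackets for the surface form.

(1) Final Vowel Raising: [tugtakebo] → [tugtakebu]
(2) Stop Lenition: [tugtakebu] → [tugtakevu]
(3) Regressive Voicing Assimilation: [tugtakevu] → [tuktakevu]

[tuktakevu]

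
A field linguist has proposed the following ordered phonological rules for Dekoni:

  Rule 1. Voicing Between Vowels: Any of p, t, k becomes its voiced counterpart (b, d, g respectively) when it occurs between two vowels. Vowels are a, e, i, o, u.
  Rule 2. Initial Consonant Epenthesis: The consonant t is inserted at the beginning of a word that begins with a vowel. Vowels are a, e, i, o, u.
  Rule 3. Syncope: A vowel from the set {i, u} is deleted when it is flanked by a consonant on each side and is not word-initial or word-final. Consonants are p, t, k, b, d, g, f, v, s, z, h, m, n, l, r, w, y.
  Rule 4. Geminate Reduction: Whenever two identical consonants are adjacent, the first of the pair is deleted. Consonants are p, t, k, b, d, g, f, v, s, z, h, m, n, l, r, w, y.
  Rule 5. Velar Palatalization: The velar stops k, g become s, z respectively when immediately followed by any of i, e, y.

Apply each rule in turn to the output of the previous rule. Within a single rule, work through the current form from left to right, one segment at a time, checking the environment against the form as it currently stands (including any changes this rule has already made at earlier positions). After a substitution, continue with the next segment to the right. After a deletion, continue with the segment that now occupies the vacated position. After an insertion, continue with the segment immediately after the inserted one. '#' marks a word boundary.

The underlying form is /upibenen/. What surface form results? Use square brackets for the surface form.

[tbenen]

Rule 1 Voicing Between Vowels: [upibenen] → [ubibenen]
Rule 2 Initial Consonant Epenthesis: [ubibenen] → [tubibenen]
Rule 3 Syncope: [tubibenen] → [tbbenen]
Rule 4 Geminate Reduction: [tbbenen] → [tbenen]
Rule 5 Velar Palatalization: no change — [tbenen]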